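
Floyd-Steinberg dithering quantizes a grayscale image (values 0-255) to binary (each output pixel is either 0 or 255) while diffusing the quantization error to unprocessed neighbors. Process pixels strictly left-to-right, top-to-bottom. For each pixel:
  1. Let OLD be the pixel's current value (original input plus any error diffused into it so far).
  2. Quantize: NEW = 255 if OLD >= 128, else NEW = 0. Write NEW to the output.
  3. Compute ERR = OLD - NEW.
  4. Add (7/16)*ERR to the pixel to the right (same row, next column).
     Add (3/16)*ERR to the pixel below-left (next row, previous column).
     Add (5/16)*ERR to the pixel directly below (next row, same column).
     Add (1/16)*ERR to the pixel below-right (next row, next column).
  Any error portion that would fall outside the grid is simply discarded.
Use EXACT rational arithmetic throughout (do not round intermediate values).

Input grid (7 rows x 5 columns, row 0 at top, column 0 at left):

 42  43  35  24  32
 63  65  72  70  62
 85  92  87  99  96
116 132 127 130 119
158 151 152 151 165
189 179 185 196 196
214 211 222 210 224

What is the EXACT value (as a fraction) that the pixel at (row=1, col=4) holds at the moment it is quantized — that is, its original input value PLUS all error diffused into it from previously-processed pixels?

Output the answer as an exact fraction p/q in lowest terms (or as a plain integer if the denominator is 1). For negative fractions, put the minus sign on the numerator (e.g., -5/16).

(0,0): OLD=42 → NEW=0, ERR=42
(0,1): OLD=491/8 → NEW=0, ERR=491/8
(0,2): OLD=7917/128 → NEW=0, ERR=7917/128
(0,3): OLD=104571/2048 → NEW=0, ERR=104571/2048
(0,4): OLD=1780573/32768 → NEW=0, ERR=1780573/32768
(1,0): OLD=11217/128 → NEW=0, ERR=11217/128
(1,1): OLD=140023/1024 → NEW=255, ERR=-121097/1024
(1,2): OLD=1736707/32768 → NEW=0, ERR=1736707/32768
(1,3): OLD=16147815/131072 → NEW=0, ERR=16147815/131072
(1,4): OLD=285362133/2097152 → NEW=255, ERR=-249411627/2097152
Target (1,4): original=62, with diffused error = 285362133/2097152

Answer: 285362133/2097152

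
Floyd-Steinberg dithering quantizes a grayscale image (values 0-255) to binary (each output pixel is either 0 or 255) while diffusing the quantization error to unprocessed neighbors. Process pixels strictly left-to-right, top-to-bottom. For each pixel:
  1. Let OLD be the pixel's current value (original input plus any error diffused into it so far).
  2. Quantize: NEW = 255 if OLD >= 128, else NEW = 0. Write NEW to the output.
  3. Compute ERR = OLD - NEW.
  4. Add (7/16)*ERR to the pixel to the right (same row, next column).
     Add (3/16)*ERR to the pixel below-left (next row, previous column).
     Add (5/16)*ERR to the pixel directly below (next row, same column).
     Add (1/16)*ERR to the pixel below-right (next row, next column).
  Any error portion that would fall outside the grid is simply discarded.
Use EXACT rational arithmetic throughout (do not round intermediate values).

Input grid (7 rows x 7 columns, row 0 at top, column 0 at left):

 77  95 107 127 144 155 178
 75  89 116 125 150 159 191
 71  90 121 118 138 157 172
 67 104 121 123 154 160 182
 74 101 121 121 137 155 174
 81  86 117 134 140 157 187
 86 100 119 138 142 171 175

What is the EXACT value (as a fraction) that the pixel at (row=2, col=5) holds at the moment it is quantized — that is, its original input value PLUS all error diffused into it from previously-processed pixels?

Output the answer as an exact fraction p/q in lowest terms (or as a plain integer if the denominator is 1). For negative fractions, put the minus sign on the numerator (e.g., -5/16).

Answer: 7401887012167/34359738368

Derivation:
(0,0): OLD=77 → NEW=0, ERR=77
(0,1): OLD=2059/16 → NEW=255, ERR=-2021/16
(0,2): OLD=13245/256 → NEW=0, ERR=13245/256
(0,3): OLD=612907/4096 → NEW=255, ERR=-431573/4096
(0,4): OLD=6416173/65536 → NEW=0, ERR=6416173/65536
(0,5): OLD=207442491/1048576 → NEW=255, ERR=-59944389/1048576
(0,6): OLD=2566733725/16777216 → NEW=255, ERR=-1711456355/16777216
(1,0): OLD=19297/256 → NEW=0, ERR=19297/256
(1,1): OLD=198695/2048 → NEW=0, ERR=198695/2048
(1,2): OLD=9631411/65536 → NEW=255, ERR=-7080269/65536
(1,3): OLD=17405879/262144 → NEW=0, ERR=17405879/262144
(1,4): OLD=3226924997/16777216 → NEW=255, ERR=-1051265083/16777216
(1,5): OLD=13517501013/134217728 → NEW=0, ERR=13517501013/134217728
(1,6): OLD=428660747867/2147483648 → NEW=255, ERR=-118947582373/2147483648
(2,0): OLD=3694493/32768 → NEW=0, ERR=3694493/32768
(2,1): OLD=161585167/1048576 → NEW=255, ERR=-105801713/1048576
(2,2): OLD=1033612013/16777216 → NEW=0, ERR=1033612013/16777216
(2,3): OLD=19757102533/134217728 → NEW=255, ERR=-14468418107/134217728
(2,4): OLD=101243763221/1073741824 → NEW=0, ERR=101243763221/1073741824
(2,5): OLD=7401887012167/34359738368 → NEW=255, ERR=-1359846271673/34359738368
Target (2,5): original=157, with diffused error = 7401887012167/34359738368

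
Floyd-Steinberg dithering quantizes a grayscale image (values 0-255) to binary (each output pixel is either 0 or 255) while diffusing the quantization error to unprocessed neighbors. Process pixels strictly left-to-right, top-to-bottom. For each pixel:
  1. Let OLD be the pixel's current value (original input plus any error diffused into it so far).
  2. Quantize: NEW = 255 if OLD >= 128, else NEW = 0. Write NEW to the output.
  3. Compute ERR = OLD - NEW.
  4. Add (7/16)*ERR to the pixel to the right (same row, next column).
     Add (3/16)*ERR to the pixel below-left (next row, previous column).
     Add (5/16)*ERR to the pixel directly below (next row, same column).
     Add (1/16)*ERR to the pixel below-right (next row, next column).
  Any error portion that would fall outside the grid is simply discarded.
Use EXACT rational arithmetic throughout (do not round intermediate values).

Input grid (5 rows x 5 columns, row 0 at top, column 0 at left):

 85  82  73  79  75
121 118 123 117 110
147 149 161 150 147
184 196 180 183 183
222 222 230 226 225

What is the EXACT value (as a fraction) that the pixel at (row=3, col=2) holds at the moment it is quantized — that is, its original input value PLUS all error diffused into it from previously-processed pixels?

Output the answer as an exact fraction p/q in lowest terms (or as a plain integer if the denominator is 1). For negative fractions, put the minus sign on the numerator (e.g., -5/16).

Answer: 715622885259/4294967296

Derivation:
(0,0): OLD=85 → NEW=0, ERR=85
(0,1): OLD=1907/16 → NEW=0, ERR=1907/16
(0,2): OLD=32037/256 → NEW=0, ERR=32037/256
(0,3): OLD=547843/4096 → NEW=255, ERR=-496637/4096
(0,4): OLD=1438741/65536 → NEW=0, ERR=1438741/65536
(1,0): OLD=43497/256 → NEW=255, ERR=-21783/256
(1,1): OLD=300639/2048 → NEW=255, ERR=-221601/2048
(1,2): OLD=6519755/65536 → NEW=0, ERR=6519755/65536
(1,3): OLD=35277103/262144 → NEW=255, ERR=-31569617/262144
(1,4): OLD=237376173/4194304 → NEW=0, ERR=237376173/4194304
(2,0): OLD=3280773/32768 → NEW=0, ERR=3280773/32768
(2,1): OLD=180695303/1048576 → NEW=255, ERR=-86691577/1048576
(2,2): OLD=2123576021/16777216 → NEW=0, ERR=2123576021/16777216
(2,3): OLD=49545644463/268435456 → NEW=255, ERR=-18905396817/268435456
(2,4): OLD=542655502345/4294967296 → NEW=0, ERR=542655502345/4294967296
(3,0): OLD=3351856693/16777216 → NEW=255, ERR=-926333387/16777216
(3,1): OLD=23622086673/134217728 → NEW=255, ERR=-10603433967/134217728
(3,2): OLD=715622885259/4294967296 → NEW=255, ERR=-379593775221/4294967296
Target (3,2): original=180, with diffused error = 715622885259/4294967296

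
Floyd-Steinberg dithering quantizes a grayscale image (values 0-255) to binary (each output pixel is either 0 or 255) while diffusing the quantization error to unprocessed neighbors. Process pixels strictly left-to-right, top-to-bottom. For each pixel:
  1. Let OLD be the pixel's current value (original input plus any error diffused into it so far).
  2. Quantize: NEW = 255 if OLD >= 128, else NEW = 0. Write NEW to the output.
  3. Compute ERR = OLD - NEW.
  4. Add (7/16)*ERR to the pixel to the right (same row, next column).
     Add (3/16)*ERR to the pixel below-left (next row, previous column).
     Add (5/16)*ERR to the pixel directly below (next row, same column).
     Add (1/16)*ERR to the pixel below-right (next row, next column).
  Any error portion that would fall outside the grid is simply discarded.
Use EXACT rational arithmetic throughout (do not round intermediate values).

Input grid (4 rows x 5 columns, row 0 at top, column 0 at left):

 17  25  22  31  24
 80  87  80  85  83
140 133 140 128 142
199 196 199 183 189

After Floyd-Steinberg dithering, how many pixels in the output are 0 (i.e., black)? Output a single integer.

Answer: 11

Derivation:
(0,0): OLD=17 → NEW=0, ERR=17
(0,1): OLD=519/16 → NEW=0, ERR=519/16
(0,2): OLD=9265/256 → NEW=0, ERR=9265/256
(0,3): OLD=191831/4096 → NEW=0, ERR=191831/4096
(0,4): OLD=2915681/65536 → NEW=0, ERR=2915681/65536
(1,0): OLD=23397/256 → NEW=0, ERR=23397/256
(1,1): OLD=296899/2048 → NEW=255, ERR=-225341/2048
(1,2): OLD=3537663/65536 → NEW=0, ERR=3537663/65536
(1,3): OLD=35089491/262144 → NEW=255, ERR=-31757229/262144
(1,4): OLD=196417433/4194304 → NEW=0, ERR=196417433/4194304
(2,0): OLD=4847377/32768 → NEW=255, ERR=-3508463/32768
(2,1): OLD=70890187/1048576 → NEW=0, ERR=70890187/1048576
(2,2): OLD=2631593249/16777216 → NEW=255, ERR=-1646596831/16777216
(2,3): OLD=15933898195/268435456 → NEW=0, ERR=15933898195/268435456
(2,4): OLD=751756819461/4294967296 → NEW=255, ERR=-343459841019/4294967296
(3,0): OLD=2989982465/16777216 → NEW=255, ERR=-1288207615/16777216
(3,1): OLD=21265493741/134217728 → NEW=255, ERR=-12960026899/134217728
(3,2): OLD=607479951295/4294967296 → NEW=255, ERR=-487736709185/4294967296
(3,3): OLD=1123038852775/8589934592 → NEW=255, ERR=-1067394468185/8589934592
(3,4): OLD=15579487260963/137438953472 → NEW=0, ERR=15579487260963/137438953472
Output grid:
  Row 0: .....  (5 black, running=5)
  Row 1: .#.#.  (3 black, running=8)
  Row 2: #.#.#  (2 black, running=10)
  Row 3: ####.  (1 black, running=11)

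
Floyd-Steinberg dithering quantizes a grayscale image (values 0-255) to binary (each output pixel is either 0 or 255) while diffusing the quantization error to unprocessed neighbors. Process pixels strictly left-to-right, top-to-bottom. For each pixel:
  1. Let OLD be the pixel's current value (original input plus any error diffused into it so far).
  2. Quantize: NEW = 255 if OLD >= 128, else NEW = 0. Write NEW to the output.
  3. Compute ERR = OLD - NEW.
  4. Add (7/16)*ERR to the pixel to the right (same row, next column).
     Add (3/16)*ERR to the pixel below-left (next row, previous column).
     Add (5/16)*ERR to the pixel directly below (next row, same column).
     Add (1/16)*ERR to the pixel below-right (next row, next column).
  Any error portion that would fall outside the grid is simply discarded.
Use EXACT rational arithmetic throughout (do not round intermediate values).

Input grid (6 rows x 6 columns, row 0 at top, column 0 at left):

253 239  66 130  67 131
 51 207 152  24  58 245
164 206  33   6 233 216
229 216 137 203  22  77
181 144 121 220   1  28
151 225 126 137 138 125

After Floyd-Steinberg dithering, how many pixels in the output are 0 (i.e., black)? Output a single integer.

(0,0): OLD=253 → NEW=255, ERR=-2
(0,1): OLD=1905/8 → NEW=255, ERR=-135/8
(0,2): OLD=7503/128 → NEW=0, ERR=7503/128
(0,3): OLD=318761/2048 → NEW=255, ERR=-203479/2048
(0,4): OLD=771103/32768 → NEW=0, ERR=771103/32768
(0,5): OLD=74079449/524288 → NEW=255, ERR=-59613991/524288
(1,0): OLD=6043/128 → NEW=0, ERR=6043/128
(1,1): OLD=238845/1024 → NEW=255, ERR=-22275/1024
(1,2): OLD=4624129/32768 → NEW=255, ERR=-3731711/32768
(1,3): OLD=-6395827/131072 → NEW=0, ERR=-6395827/131072
(1,4): OLD=138211751/8388608 → NEW=0, ERR=138211751/8388608
(1,5): OLD=29279108705/134217728 → NEW=255, ERR=-4946411935/134217728
(2,0): OLD=2861871/16384 → NEW=255, ERR=-1316049/16384
(2,1): OLD=76366517/524288 → NEW=255, ERR=-57326923/524288
(2,2): OLD=-511156001/8388608 → NEW=0, ERR=-511156001/8388608
(2,3): OLD=-2680066521/67108864 → NEW=0, ERR=-2680066521/67108864
(2,4): OLD=452511136117/2147483648 → NEW=255, ERR=-95097194123/2147483648
(2,5): OLD=6395692382083/34359738368 → NEW=255, ERR=-2366040901757/34359738368
(3,0): OLD=1538442623/8388608 → NEW=255, ERR=-600652417/8388608
(3,1): OLD=8996511699/67108864 → NEW=255, ERR=-8116248621/67108864
(3,2): OLD=27232301897/536870912 → NEW=0, ERR=27232301897/536870912
(3,3): OLD=6892573179835/34359738368 → NEW=255, ERR=-1869160104005/34359738368
(3,4): OLD=-8533792558181/274877906944 → NEW=0, ERR=-8533792558181/274877906944
(3,5): OLD=172098956529717/4398046511104 → NEW=0, ERR=172098956529717/4398046511104
(4,0): OLD=145972427601/1073741824 → NEW=255, ERR=-127831737519/1073741824
(4,1): OLD=1016289412189/17179869184 → NEW=0, ERR=1016289412189/17179869184
(4,2): OLD=79699842252167/549755813888 → NEW=255, ERR=-60487890289273/549755813888
(4,3): OLD=1338875546333891/8796093022208 → NEW=255, ERR=-904128174329149/8796093022208
(4,4): OLD=-6999477788704653/140737488355328 → NEW=0, ERR=-6999477788704653/140737488355328
(4,5): OLD=37220581517220421/2251799813685248 → NEW=0, ERR=37220581517220421/2251799813685248
(5,0): OLD=34328893183591/274877906944 → NEW=0, ERR=34328893183591/274877906944
(5,1): OLD=2375418220039767/8796093022208 → NEW=255, ERR=132414499376727/8796093022208
(5,2): OLD=5814374730659949/70368744177664 → NEW=0, ERR=5814374730659949/70368744177664
(5,3): OLD=281084233477618495/2251799813685248 → NEW=0, ERR=281084233477618495/2251799813685248
(5,4): OLD=782476291473422991/4503599627370496 → NEW=255, ERR=-365941613506053489/4503599627370496
(5,5): OLD=6593830486132272891/72057594037927936 → NEW=0, ERR=6593830486132272891/72057594037927936
Output grid:
  Row 0: ##.#.#  (2 black, running=2)
  Row 1: .##..#  (3 black, running=5)
  Row 2: ##..##  (2 black, running=7)
  Row 3: ##.#..  (3 black, running=10)
  Row 4: #.##..  (3 black, running=13)
  Row 5: .#..#.  (4 black, running=17)

Answer: 17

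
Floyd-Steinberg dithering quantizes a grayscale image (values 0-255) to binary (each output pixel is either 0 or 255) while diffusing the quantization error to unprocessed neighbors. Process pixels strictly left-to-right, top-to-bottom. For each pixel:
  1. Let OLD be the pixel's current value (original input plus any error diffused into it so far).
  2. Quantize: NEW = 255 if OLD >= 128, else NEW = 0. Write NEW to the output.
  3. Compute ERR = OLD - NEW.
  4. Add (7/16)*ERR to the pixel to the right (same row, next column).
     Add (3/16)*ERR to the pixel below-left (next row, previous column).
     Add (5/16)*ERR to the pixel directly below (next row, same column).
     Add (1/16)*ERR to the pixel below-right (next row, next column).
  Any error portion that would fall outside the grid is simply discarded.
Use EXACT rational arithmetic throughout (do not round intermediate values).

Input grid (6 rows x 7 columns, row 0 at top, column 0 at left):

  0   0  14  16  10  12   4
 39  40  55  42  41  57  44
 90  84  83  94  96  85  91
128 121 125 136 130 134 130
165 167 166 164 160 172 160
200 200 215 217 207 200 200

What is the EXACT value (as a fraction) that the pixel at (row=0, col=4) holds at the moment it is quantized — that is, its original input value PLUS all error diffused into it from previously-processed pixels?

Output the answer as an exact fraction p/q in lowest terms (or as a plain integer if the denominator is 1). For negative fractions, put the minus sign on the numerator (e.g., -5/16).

Answer: 2519/128

Derivation:
(0,0): OLD=0 → NEW=0, ERR=0
(0,1): OLD=0 → NEW=0, ERR=0
(0,2): OLD=14 → NEW=0, ERR=14
(0,3): OLD=177/8 → NEW=0, ERR=177/8
(0,4): OLD=2519/128 → NEW=0, ERR=2519/128
Target (0,4): original=10, with diffused error = 2519/128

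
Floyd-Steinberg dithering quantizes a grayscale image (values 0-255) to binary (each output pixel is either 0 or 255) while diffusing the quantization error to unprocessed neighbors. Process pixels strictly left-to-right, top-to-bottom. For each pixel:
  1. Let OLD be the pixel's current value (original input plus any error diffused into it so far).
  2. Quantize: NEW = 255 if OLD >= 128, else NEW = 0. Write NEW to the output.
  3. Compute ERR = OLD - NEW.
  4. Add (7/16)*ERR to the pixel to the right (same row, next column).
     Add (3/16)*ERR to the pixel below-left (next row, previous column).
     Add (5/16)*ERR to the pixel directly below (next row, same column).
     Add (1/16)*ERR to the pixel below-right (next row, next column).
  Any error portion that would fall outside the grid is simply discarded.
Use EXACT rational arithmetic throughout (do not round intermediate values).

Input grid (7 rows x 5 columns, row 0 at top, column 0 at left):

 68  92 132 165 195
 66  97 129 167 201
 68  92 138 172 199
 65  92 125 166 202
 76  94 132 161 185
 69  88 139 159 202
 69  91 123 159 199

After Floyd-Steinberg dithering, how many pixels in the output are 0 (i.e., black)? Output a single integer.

(0,0): OLD=68 → NEW=0, ERR=68
(0,1): OLD=487/4 → NEW=0, ERR=487/4
(0,2): OLD=11857/64 → NEW=255, ERR=-4463/64
(0,3): OLD=137719/1024 → NEW=255, ERR=-123401/1024
(0,4): OLD=2331073/16384 → NEW=255, ERR=-1846847/16384
(1,0): OLD=7045/64 → NEW=0, ERR=7045/64
(1,1): OLD=89283/512 → NEW=255, ERR=-41277/512
(1,2): OLD=933087/16384 → NEW=0, ERR=933087/16384
(1,3): OLD=8438627/65536 → NEW=255, ERR=-8273053/65536
(1,4): OLD=108017801/1048576 → NEW=0, ERR=108017801/1048576
(2,0): OLD=715025/8192 → NEW=0, ERR=715025/8192
(2,1): OLD=32126059/262144 → NEW=0, ERR=32126059/262144
(2,2): OLD=757932865/4194304 → NEW=255, ERR=-311614655/4194304
(2,3): OLD=8249128947/67108864 → NEW=0, ERR=8249128947/67108864
(2,4): OLD=297512615653/1073741824 → NEW=255, ERR=23708450533/1073741824
(3,0): OLD=483411937/4194304 → NEW=0, ERR=483411937/4194304
(3,1): OLD=5779616301/33554432 → NEW=255, ERR=-2776763859/33554432
(3,2): OLD=103385519519/1073741824 → NEW=0, ERR=103385519519/1073741824
(3,3): OLD=528354904607/2147483648 → NEW=255, ERR=-19253425633/2147483648
(3,4): OLD=7306949802539/34359738368 → NEW=255, ERR=-1454783481301/34359738368
(4,0): OLD=51808375215/536870912 → NEW=0, ERR=51808375215/536870912
(4,1): OLD=2329852753295/17179869184 → NEW=255, ERR=-2051013888625/17179869184
(4,2): OLD=28313842746753/274877906944 → NEW=0, ERR=28313842746753/274877906944
(4,3): OLD=885512084555535/4398046511104 → NEW=255, ERR=-235989775775985/4398046511104
(4,4): OLD=10395796798706921/70368744177664 → NEW=255, ERR=-7548232966597399/70368744177664
(5,0): OLD=21102873947661/274877906944 → NEW=0, ERR=21102873947661/274877906944
(5,1): OLD=241067257935559/2199023255552 → NEW=0, ERR=241067257935559/2199023255552
(5,2): OLD=14188275588717407/70368744177664 → NEW=255, ERR=-3755754176586913/70368744177664
(5,3): OLD=29613067183291649/281474976710656 → NEW=0, ERR=29613067183291649/281474976710656
(5,4): OLD=950950590030270715/4503599627370496 → NEW=255, ERR=-197467314949205765/4503599627370496
(6,0): OLD=3995038405842525/35184372088832 → NEW=0, ERR=3995038405842525/35184372088832
(6,1): OLD=191093263675004051/1125899906842624 → NEW=255, ERR=-96011212569865069/1125899906842624
(6,2): OLD=1722015436812781505/18014398509481984 → NEW=0, ERR=1722015436812781505/18014398509481984
(6,3): OLD=64027838515868246603/288230376151711744 → NEW=255, ERR=-9470907402818248117/288230376151711744
(6,4): OLD=818563405859267259853/4611686018427387904 → NEW=255, ERR=-357416528839716655667/4611686018427387904
Output grid:
  Row 0: ..###  (2 black, running=2)
  Row 1: .#.#.  (3 black, running=5)
  Row 2: ..#.#  (3 black, running=8)
  Row 3: .#.##  (2 black, running=10)
  Row 4: .#.##  (2 black, running=12)
  Row 5: ..#.#  (3 black, running=15)
  Row 6: .#.##  (2 black, running=17)

Answer: 17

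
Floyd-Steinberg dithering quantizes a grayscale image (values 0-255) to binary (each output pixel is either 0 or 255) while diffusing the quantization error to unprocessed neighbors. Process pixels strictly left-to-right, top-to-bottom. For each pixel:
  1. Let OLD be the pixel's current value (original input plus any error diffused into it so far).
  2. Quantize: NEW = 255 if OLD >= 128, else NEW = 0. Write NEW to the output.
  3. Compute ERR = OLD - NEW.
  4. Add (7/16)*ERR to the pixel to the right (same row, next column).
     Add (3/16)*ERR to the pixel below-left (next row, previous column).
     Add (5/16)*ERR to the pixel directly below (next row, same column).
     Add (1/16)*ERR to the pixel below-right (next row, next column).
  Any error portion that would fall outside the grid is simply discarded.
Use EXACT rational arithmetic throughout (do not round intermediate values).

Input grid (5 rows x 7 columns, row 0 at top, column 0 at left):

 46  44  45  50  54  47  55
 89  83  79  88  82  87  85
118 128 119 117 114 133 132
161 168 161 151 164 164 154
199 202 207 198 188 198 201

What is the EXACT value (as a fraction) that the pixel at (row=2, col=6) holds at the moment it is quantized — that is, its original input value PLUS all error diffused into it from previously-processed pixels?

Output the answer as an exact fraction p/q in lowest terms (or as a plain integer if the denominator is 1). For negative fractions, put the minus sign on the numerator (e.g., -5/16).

Answer: 52872761726643/274877906944

Derivation:
(0,0): OLD=46 → NEW=0, ERR=46
(0,1): OLD=513/8 → NEW=0, ERR=513/8
(0,2): OLD=9351/128 → NEW=0, ERR=9351/128
(0,3): OLD=167857/2048 → NEW=0, ERR=167857/2048
(0,4): OLD=2944471/32768 → NEW=0, ERR=2944471/32768
(0,5): OLD=45252833/524288 → NEW=0, ERR=45252833/524288
(0,6): OLD=778143271/8388608 → NEW=0, ERR=778143271/8388608
(1,0): OLD=14771/128 → NEW=0, ERR=14771/128
(1,1): OLD=174181/1024 → NEW=255, ERR=-86939/1024
(1,2): OLD=2754505/32768 → NEW=0, ERR=2754505/32768
(1,3): OLD=22518677/131072 → NEW=255, ERR=-10904683/131072
(1,4): OLD=796822303/8388608 → NEW=0, ERR=796822303/8388608
(1,5): OLD=11981569743/67108864 → NEW=255, ERR=-5131190577/67108864
(1,6): OLD=92267814465/1073741824 → NEW=0, ERR=92267814465/1073741824
(2,0): OLD=2263335/16384 → NEW=255, ERR=-1914585/16384
(2,1): OLD=38439325/524288 → NEW=0, ERR=38439325/524288
(2,2): OLD=1312311063/8388608 → NEW=255, ERR=-826783977/8388608
(2,3): OLD=4761053983/67108864 → NEW=0, ERR=4761053983/67108864
(2,4): OLD=83315034255/536870912 → NEW=255, ERR=-53587048305/536870912
(2,5): OLD=1503005377221/17179869184 → NEW=0, ERR=1503005377221/17179869184
(2,6): OLD=52872761726643/274877906944 → NEW=255, ERR=-17221104544077/274877906944
Target (2,6): original=132, with diffused error = 52872761726643/274877906944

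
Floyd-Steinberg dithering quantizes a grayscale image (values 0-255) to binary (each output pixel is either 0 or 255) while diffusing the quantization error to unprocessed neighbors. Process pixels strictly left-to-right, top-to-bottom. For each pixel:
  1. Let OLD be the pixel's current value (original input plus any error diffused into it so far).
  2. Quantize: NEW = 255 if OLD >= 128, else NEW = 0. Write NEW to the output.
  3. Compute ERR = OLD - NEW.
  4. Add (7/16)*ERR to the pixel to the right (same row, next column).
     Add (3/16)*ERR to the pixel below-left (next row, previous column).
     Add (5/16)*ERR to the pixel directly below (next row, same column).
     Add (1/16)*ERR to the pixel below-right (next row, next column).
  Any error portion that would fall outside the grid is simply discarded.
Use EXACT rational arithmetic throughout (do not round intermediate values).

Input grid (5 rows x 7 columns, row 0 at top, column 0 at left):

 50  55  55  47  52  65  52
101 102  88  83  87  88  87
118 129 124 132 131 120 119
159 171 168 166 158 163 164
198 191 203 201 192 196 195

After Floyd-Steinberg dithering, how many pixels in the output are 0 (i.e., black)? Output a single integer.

(0,0): OLD=50 → NEW=0, ERR=50
(0,1): OLD=615/8 → NEW=0, ERR=615/8
(0,2): OLD=11345/128 → NEW=0, ERR=11345/128
(0,3): OLD=175671/2048 → NEW=0, ERR=175671/2048
(0,4): OLD=2933633/32768 → NEW=0, ERR=2933633/32768
(0,5): OLD=54614151/524288 → NEW=0, ERR=54614151/524288
(0,6): OLD=818506673/8388608 → NEW=0, ERR=818506673/8388608
(1,0): OLD=16773/128 → NEW=255, ERR=-15867/128
(1,1): OLD=93731/1024 → NEW=0, ERR=93731/1024
(1,2): OLD=5787871/32768 → NEW=255, ERR=-2567969/32768
(1,3): OLD=12824755/131072 → NEW=0, ERR=12824755/131072
(1,4): OLD=1532406905/8388608 → NEW=255, ERR=-606688135/8388608
(1,5): OLD=7570002633/67108864 → NEW=0, ERR=7570002633/67108864
(1,6): OLD=186136435367/1073741824 → NEW=255, ERR=-87667729753/1073741824
(2,0): OLD=1579825/16384 → NEW=0, ERR=1579825/16384
(2,1): OLD=92981803/524288 → NEW=255, ERR=-40711637/524288
(2,2): OLD=751655745/8388608 → NEW=0, ERR=751655745/8388608
(2,3): OLD=12302393721/67108864 → NEW=255, ERR=-4810366599/67108864
(2,4): OLD=55998184905/536870912 → NEW=0, ERR=55998184905/536870912
(2,5): OLD=3110499830851/17179869184 → NEW=255, ERR=-1270366811069/17179869184
(2,6): OLD=18742405542661/274877906944 → NEW=0, ERR=18742405542661/274877906944
(3,0): OLD=1464425761/8388608 → NEW=255, ERR=-674669279/8388608
(3,1): OLD=9017726605/67108864 → NEW=255, ERR=-8095033715/67108864
(3,2): OLD=67073715447/536870912 → NEW=0, ERR=67073715447/536870912
(3,3): OLD=479782752209/2147483648 → NEW=255, ERR=-67825578031/2147483648
(3,4): OLD=43549632229665/274877906944 → NEW=255, ERR=-26544234041055/274877906944
(3,5): OLD=257170442718195/2199023255552 → NEW=0, ERR=257170442718195/2199023255552
(3,6): OLD=8157519391485421/35184372088832 → NEW=255, ERR=-814495491166739/35184372088832
(4,0): OLD=161329008847/1073741824 → NEW=255, ERR=-112475156273/1073741824
(4,1): OLD=2162510848003/17179869184 → NEW=0, ERR=2162510848003/17179869184
(4,2): OLD=77969443013389/274877906944 → NEW=255, ERR=7875576742669/274877906944
(4,3): OLD=425218528088223/2199023255552 → NEW=255, ERR=-135532402077537/2199023255552
(4,4): OLD=2723480600560813/17592186044416 → NEW=255, ERR=-1762526840765267/17592186044416
(4,5): OLD=100395302086563757/562949953421312 → NEW=255, ERR=-43156936035870803/562949953421312
(4,6): OLD=1454981296465916619/9007199254740992 → NEW=255, ERR=-841854513493036341/9007199254740992
Output grid:
  Row 0: .......  (7 black, running=7)
  Row 1: #.#.#.#  (3 black, running=10)
  Row 2: .#.#.#.  (4 black, running=14)
  Row 3: ##.##.#  (2 black, running=16)
  Row 4: #.#####  (1 black, running=17)

Answer: 17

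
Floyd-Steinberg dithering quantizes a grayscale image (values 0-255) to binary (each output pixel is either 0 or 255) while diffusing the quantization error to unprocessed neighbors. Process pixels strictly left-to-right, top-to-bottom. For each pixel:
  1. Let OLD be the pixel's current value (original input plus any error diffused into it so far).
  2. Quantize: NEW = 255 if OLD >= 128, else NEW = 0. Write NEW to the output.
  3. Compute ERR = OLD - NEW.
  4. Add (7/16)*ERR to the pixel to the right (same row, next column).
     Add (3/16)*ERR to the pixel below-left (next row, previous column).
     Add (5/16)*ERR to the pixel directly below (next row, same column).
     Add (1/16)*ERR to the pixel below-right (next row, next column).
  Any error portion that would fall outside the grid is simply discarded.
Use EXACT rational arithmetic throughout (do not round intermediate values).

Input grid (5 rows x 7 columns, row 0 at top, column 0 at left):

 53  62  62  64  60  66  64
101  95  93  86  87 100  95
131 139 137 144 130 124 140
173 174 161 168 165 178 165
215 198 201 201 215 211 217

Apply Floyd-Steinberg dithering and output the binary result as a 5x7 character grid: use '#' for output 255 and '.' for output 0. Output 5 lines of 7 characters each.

Answer: .......
#.#.##.
.#.#.#.
####.##
#.#####

Derivation:
(0,0): OLD=53 → NEW=0, ERR=53
(0,1): OLD=1363/16 → NEW=0, ERR=1363/16
(0,2): OLD=25413/256 → NEW=0, ERR=25413/256
(0,3): OLD=440035/4096 → NEW=0, ERR=440035/4096
(0,4): OLD=7012405/65536 → NEW=0, ERR=7012405/65536
(0,5): OLD=118292851/1048576 → NEW=0, ERR=118292851/1048576
(0,6): OLD=1901791781/16777216 → NEW=0, ERR=1901791781/16777216
(1,0): OLD=34185/256 → NEW=255, ERR=-31095/256
(1,1): OLD=185151/2048 → NEW=0, ERR=185151/2048
(1,2): OLD=12389035/65536 → NEW=255, ERR=-4322645/65536
(1,3): OLD=30666191/262144 → NEW=0, ERR=30666191/262144
(1,4): OLD=3346791053/16777216 → NEW=255, ERR=-931399027/16777216
(1,5): OLD=18643865757/134217728 → NEW=255, ERR=-15581654883/134217728
(1,6): OLD=186152518547/2147483648 → NEW=0, ERR=186152518547/2147483648
(2,0): OLD=3604261/32768 → NEW=0, ERR=3604261/32768
(2,1): OLD=204907623/1048576 → NEW=255, ERR=-62479257/1048576
(2,2): OLD=1978103797/16777216 → NEW=0, ERR=1978103797/16777216
(2,3): OLD=29206909581/134217728 → NEW=255, ERR=-5018611059/134217728
(2,4): OLD=87871380445/1073741824 → NEW=0, ERR=87871380445/1073741824
(2,5): OLD=4683512973407/34359738368 → NEW=255, ERR=-4078220310433/34359738368
(2,6): OLD=59321569605001/549755813888 → NEW=0, ERR=59321569605001/549755813888
(3,0): OLD=3291702357/16777216 → NEW=255, ERR=-986487723/16777216
(3,1): OLD=21291853873/134217728 → NEW=255, ERR=-12933666767/134217728
(3,2): OLD=155640086883/1073741824 → NEW=255, ERR=-118164078237/1073741824
(3,3): OLD=562134454309/4294967296 → NEW=255, ERR=-533082206171/4294967296
(3,4): OLD=61397101254741/549755813888 → NEW=0, ERR=61397101254741/549755813888
(3,5): OLD=946090748752207/4398046511104 → NEW=255, ERR=-175411111579313/4398046511104
(3,6): OLD=12233815592723985/70368744177664 → NEW=255, ERR=-5710214172580335/70368744177664
(4,0): OLD=383448475099/2147483648 → NEW=255, ERR=-164159855141/2147483648
(4,1): OLD=3784160971551/34359738368 → NEW=0, ERR=3784160971551/34359738368
(4,2): OLD=101978801233969/549755813888 → NEW=255, ERR=-38208931307471/549755813888
(4,3): OLD=641535431034475/4398046511104 → NEW=255, ERR=-479966429297045/4398046511104
(4,4): OLD=6576644764725521/35184372088832 → NEW=255, ERR=-2395370117926639/35184372088832
(4,5): OLD=180724996209341521/1125899906842624 → NEW=255, ERR=-106379480035527599/1125899906842624
(4,6): OLD=2662745737938166407/18014398509481984 → NEW=255, ERR=-1930925881979739513/18014398509481984
Row 0: .......
Row 1: #.#.##.
Row 2: .#.#.#.
Row 3: ####.##
Row 4: #.#####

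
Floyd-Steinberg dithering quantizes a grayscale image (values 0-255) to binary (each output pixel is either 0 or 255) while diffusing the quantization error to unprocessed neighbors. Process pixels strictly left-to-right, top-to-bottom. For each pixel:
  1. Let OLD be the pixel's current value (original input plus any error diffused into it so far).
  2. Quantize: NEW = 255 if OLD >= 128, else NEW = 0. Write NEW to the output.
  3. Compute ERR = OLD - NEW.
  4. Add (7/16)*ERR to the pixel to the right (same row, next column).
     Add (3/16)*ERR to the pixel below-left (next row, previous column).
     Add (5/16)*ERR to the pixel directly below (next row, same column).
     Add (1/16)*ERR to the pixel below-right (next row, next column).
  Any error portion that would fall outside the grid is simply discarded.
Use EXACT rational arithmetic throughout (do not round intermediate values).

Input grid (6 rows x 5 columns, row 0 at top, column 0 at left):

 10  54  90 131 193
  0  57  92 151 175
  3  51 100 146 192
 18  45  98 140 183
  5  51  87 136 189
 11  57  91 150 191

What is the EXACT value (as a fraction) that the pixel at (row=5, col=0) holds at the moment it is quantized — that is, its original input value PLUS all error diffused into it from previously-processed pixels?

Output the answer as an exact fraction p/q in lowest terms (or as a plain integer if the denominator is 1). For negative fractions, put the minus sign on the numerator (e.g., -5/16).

Answer: 22290443487217/549755813888

Derivation:
(0,0): OLD=10 → NEW=0, ERR=10
(0,1): OLD=467/8 → NEW=0, ERR=467/8
(0,2): OLD=14789/128 → NEW=0, ERR=14789/128
(0,3): OLD=371811/2048 → NEW=255, ERR=-150429/2048
(0,4): OLD=5271221/32768 → NEW=255, ERR=-3084619/32768
(1,0): OLD=1801/128 → NEW=0, ERR=1801/128
(1,1): OLD=106175/1024 → NEW=0, ERR=106175/1024
(1,2): OLD=5352491/32768 → NEW=255, ERR=-3003349/32768
(1,3): OLD=10160463/131072 → NEW=0, ERR=10160463/131072
(1,4): OLD=366805005/2097152 → NEW=255, ERR=-167968755/2097152
(2,0): OLD=439717/16384 → NEW=0, ERR=439717/16384
(2,1): OLD=41333735/524288 → NEW=0, ERR=41333735/524288
(2,2): OLD=1064216181/8388608 → NEW=0, ERR=1064216181/8388608
(2,3): OLD=27512167311/134217728 → NEW=255, ERR=-6713353329/134217728
(2,4): OLD=321977699625/2147483648 → NEW=255, ERR=-225630630615/2147483648
(3,0): OLD=345350869/8388608 → NEW=0, ERR=345350869/8388608
(3,1): OLD=7590868145/67108864 → NEW=0, ERR=7590868145/67108864
(3,2): OLD=392304222187/2147483648 → NEW=255, ERR=-155304108053/2147483648
(3,3): OLD=347714224915/4294967296 → NEW=0, ERR=347714224915/4294967296
(3,4): OLD=12538530204415/68719476736 → NEW=255, ERR=-4984936363265/68719476736
(4,0): OLD=41955348315/1073741824 → NEW=0, ERR=41955348315/1073741824
(4,1): OLD=3176757934683/34359738368 → NEW=0, ERR=3176757934683/34359738368
(4,2): OLD=69873398594997/549755813888 → NEW=0, ERR=69873398594997/549755813888
(4,3): OLD=1748523220750939/8796093022208 → NEW=255, ERR=-494480499912101/8796093022208
(4,4): OLD=20659781259908605/140737488355328 → NEW=255, ERR=-15228278270700035/140737488355328
(5,0): OLD=22290443487217/549755813888 → NEW=0, ERR=22290443487217/549755813888
Target (5,0): original=11, with diffused error = 22290443487217/549755813888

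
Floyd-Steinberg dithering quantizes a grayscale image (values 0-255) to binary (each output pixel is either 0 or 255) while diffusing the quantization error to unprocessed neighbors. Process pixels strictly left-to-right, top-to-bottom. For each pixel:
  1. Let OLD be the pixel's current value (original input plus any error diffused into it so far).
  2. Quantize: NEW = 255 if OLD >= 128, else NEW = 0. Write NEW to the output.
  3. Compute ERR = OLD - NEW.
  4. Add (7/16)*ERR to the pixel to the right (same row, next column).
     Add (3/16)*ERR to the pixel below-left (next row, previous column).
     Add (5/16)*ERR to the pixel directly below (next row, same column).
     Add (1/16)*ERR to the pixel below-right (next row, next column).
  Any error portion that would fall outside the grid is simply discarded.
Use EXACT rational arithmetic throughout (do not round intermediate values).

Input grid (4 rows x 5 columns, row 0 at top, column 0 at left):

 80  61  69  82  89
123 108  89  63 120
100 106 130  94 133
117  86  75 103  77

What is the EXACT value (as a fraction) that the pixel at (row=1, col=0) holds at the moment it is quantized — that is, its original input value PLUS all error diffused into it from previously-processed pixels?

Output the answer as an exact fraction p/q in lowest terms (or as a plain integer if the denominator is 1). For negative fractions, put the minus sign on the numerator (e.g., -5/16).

(0,0): OLD=80 → NEW=0, ERR=80
(0,1): OLD=96 → NEW=0, ERR=96
(0,2): OLD=111 → NEW=0, ERR=111
(0,3): OLD=2089/16 → NEW=255, ERR=-1991/16
(0,4): OLD=8847/256 → NEW=0, ERR=8847/256
(1,0): OLD=166 → NEW=255, ERR=-89
Target (1,0): original=123, with diffused error = 166

Answer: 166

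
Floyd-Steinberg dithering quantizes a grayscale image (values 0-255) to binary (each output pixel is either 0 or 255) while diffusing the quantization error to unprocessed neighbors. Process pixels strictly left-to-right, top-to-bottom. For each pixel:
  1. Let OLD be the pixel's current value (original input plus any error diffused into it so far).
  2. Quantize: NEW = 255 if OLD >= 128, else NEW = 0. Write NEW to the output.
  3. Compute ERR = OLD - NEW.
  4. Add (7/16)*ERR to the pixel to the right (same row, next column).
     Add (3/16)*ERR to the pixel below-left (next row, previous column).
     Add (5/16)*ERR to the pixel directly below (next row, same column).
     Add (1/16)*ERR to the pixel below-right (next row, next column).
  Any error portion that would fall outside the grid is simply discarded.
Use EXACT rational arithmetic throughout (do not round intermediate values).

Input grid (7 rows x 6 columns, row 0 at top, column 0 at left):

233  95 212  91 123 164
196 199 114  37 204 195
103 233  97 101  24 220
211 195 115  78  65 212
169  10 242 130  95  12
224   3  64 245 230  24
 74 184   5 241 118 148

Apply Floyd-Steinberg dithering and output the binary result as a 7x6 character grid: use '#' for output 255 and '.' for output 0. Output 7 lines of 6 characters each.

Answer: #.#.#.
##..##
.##..#
##.#.#
#.#.#.
#..##.
.#.#.#

Derivation:
(0,0): OLD=233 → NEW=255, ERR=-22
(0,1): OLD=683/8 → NEW=0, ERR=683/8
(0,2): OLD=31917/128 → NEW=255, ERR=-723/128
(0,3): OLD=181307/2048 → NEW=0, ERR=181307/2048
(0,4): OLD=5299613/32768 → NEW=255, ERR=-3056227/32768
(0,5): OLD=64589643/524288 → NEW=0, ERR=64589643/524288
(1,0): OLD=26257/128 → NEW=255, ERR=-6383/128
(1,1): OLD=206263/1024 → NEW=255, ERR=-54857/1024
(1,2): OLD=3628483/32768 → NEW=0, ERR=3628483/32768
(1,3): OLD=12487207/131072 → NEW=0, ERR=12487207/131072
(1,4): OLD=2056603189/8388608 → NEW=255, ERR=-82491851/8388608
(1,5): OLD=29979791331/134217728 → NEW=255, ERR=-4245729309/134217728
(2,0): OLD=1267661/16384 → NEW=0, ERR=1267661/16384
(2,1): OLD=140380639/524288 → NEW=255, ERR=6687199/524288
(2,2): OLD=1272543709/8388608 → NEW=255, ERR=-866551331/8388608
(2,3): OLD=6083726773/67108864 → NEW=0, ERR=6083726773/67108864
(2,4): OLD=130162146335/2147483648 → NEW=0, ERR=130162146335/2147483648
(2,5): OLD=8109501206729/34359738368 → NEW=255, ERR=-652232077111/34359738368
(3,0): OLD=1992883645/8388608 → NEW=255, ERR=-146211395/8388608
(3,1): OLD=11866670777/67108864 → NEW=255, ERR=-5246089543/67108864
(3,2): OLD=35601385755/536870912 → NEW=0, ERR=35601385755/536870912
(3,3): OLD=4818943975793/34359738368 → NEW=255, ERR=-3942789308047/34359738368
(3,4): OLD=9852873164817/274877906944 → NEW=0, ERR=9852873164817/274877906944
(3,5): OLD=991927444154207/4398046511104 → NEW=255, ERR=-129574416177313/4398046511104
(4,0): OLD=159875643827/1073741824 → NEW=255, ERR=-113928521293/1073741824
(4,1): OLD=-850494864681/17179869184 → NEW=0, ERR=-850494864681/17179869184
(4,2): OLD=118012056526805/549755813888 → NEW=255, ERR=-22175676014635/549755813888
(4,3): OLD=768412274142857/8796093022208 → NEW=0, ERR=768412274142857/8796093022208
(4,4): OLD=18538606459202969/140737488355328 → NEW=255, ERR=-17349453071405671/140737488355328
(4,5): OLD=-110111809263600497/2251799813685248 → NEW=0, ERR=-110111809263600497/2251799813685248
(5,0): OLD=49906884857973/274877906944 → NEW=255, ERR=-20186981412747/274877906944
(5,1): OLD=-517167070006715/8796093022208 → NEW=0, ERR=-517167070006715/8796093022208
(5,2): OLD=2741379567617543/70368744177664 → NEW=0, ERR=2741379567617543/70368744177664
(5,3): OLD=593817917956996349/2251799813685248 → NEW=255, ERR=19608965467258109/2251799813685248
(5,4): OLD=862788492663729453/4503599627370496 → NEW=255, ERR=-285629412315747027/4503599627370496
(5,5): OLD=-1926324220220945167/72057594037927936 → NEW=0, ERR=-1926324220220945167/72057594037927936
(6,0): OLD=5633155902234607/140737488355328 → NEW=0, ERR=5633155902234607/140737488355328
(6,1): OLD=418502434355569475/2251799813685248 → NEW=255, ERR=-155706518134168765/2251799813685248
(6,2): OLD=-136187196136374837/9007199254740992 → NEW=0, ERR=-136187196136374837/9007199254740992
(6,3): OLD=32807749373432366815/144115188075855872 → NEW=255, ERR=-3941623585910880545/144115188075855872
(6,4): OLD=188494432483899046175/2305843009213693952 → NEW=0, ERR=188494432483899046175/2305843009213693952
(6,5): OLD=6325243138864306897017/36893488147419103232 → NEW=255, ERR=-3082596338727564427143/36893488147419103232
Row 0: #.#.#.
Row 1: ##..##
Row 2: .##..#
Row 3: ##.#.#
Row 4: #.#.#.
Row 5: #..##.
Row 6: .#.#.#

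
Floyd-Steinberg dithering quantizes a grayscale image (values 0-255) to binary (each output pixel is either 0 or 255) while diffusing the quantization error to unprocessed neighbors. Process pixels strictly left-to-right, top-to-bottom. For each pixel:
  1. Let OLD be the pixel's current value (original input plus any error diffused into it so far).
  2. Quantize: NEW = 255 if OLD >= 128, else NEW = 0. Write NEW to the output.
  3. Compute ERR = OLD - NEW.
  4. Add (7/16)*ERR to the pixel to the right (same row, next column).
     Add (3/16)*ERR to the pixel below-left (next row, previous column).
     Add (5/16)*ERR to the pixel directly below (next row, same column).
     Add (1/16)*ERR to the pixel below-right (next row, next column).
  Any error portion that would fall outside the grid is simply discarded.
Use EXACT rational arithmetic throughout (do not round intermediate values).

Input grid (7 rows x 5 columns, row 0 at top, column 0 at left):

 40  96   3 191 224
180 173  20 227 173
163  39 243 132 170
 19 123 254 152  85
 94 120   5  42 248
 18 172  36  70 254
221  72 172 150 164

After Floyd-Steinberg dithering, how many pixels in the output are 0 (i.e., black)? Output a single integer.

Answer: 16

Derivation:
(0,0): OLD=40 → NEW=0, ERR=40
(0,1): OLD=227/2 → NEW=0, ERR=227/2
(0,2): OLD=1685/32 → NEW=0, ERR=1685/32
(0,3): OLD=109587/512 → NEW=255, ERR=-20973/512
(0,4): OLD=1688197/8192 → NEW=255, ERR=-400763/8192
(1,0): OLD=6841/32 → NEW=255, ERR=-1319/32
(1,1): OLD=51919/256 → NEW=255, ERR=-13361/256
(1,2): OLD=106779/8192 → NEW=0, ERR=106779/8192
(1,3): OLD=7013007/32768 → NEW=255, ERR=-1342833/32768
(1,4): OLD=71944461/524288 → NEW=255, ERR=-61748979/524288
(2,0): OLD=574805/4096 → NEW=255, ERR=-469675/4096
(2,1): OLD=-3618729/131072 → NEW=0, ERR=-3618729/131072
(2,2): OLD=469864325/2097152 → NEW=255, ERR=-64909435/2097152
(2,3): OLD=2831460095/33554432 → NEW=0, ERR=2831460095/33554432
(2,4): OLD=89953541433/536870912 → NEW=255, ERR=-46948541127/536870912
(3,0): OLD=-46158299/2097152 → NEW=0, ERR=-46158299/2097152
(3,1): OLD=1539693409/16777216 → NEW=0, ERR=1539693409/16777216
(3,2): OLD=160296150235/536870912 → NEW=255, ERR=23394067675/536870912
(3,3): OLD=192310362571/1073741824 → NEW=255, ERR=-81493802549/1073741824
(3,4): OLD=510953574567/17179869184 → NEW=0, ERR=510953574567/17179869184
(4,0): OLD=28005681131/268435456 → NEW=0, ERR=28005681131/268435456
(4,1): OLD=1727588310795/8589934592 → NEW=255, ERR=-462845010165/8589934592
(4,2): OLD=-1848723125563/137438953472 → NEW=0, ERR=-1848723125563/137438953472
(4,3): OLD=45513648337291/2199023255552 → NEW=0, ERR=45513648337291/2199023255552
(4,4): OLD=9204430796493901/35184372088832 → NEW=255, ERR=232415913841741/35184372088832
(5,0): OLD=5566275112961/137438953472 → NEW=0, ERR=5566275112961/137438953472
(5,1): OLD=194480532147427/1099511627776 → NEW=255, ERR=-85894932935453/1099511627776
(5,2): OLD=-65736893533797/35184372088832 → NEW=0, ERR=-65736893533797/35184372088832
(5,3): OLD=10702851243279909/140737488355328 → NEW=0, ERR=10702851243279909/140737488355328
(5,4): OLD=654438303149433799/2251799813685248 → NEW=255, ERR=80229350659695559/2251799813685248
(6,0): OLD=3852839321528017/17592186044416 → NEW=255, ERR=-633168119798063/17592186044416
(6,1): OLD=19152609447805727/562949953421312 → NEW=0, ERR=19152609447805727/562949953421312
(6,2): OLD=1762503595723793925/9007199254740992 → NEW=255, ERR=-534332214235159035/9007199254740992
(6,3): OLD=22247788672753533111/144115188075855872 → NEW=255, ERR=-14501584286589714249/144115188075855872
(6,4): OLD=313280275389139014081/2305843009213693952 → NEW=255, ERR=-274709691960352943679/2305843009213693952
Output grid:
  Row 0: ...##  (3 black, running=3)
  Row 1: ##.##  (1 black, running=4)
  Row 2: #.#.#  (2 black, running=6)
  Row 3: ..##.  (3 black, running=9)
  Row 4: .#..#  (3 black, running=12)
  Row 5: .#..#  (3 black, running=15)
  Row 6: #.###  (1 black, running=16)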